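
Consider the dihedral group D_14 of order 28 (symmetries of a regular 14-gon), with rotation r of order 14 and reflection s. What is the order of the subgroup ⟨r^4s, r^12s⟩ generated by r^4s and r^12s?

14

|⟨r^4s⟩| = 2 and |⟨r^12s⟩| = 2, so |H| is a multiple of lcm(2, 2) = 2 and divides |G| = 28.
Closing under the operation: H = {e, r^2, r^4, r^6, r^8, r^10, r^12, s, r^2s, r^4s, r^6s, r^8s, r^10s, r^12s}, so |H| = 14.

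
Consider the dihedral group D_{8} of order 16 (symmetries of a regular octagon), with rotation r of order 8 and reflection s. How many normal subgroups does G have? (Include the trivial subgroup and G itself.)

G has 19 subgroups. Checking conjugation-invariance by order — order 1: 1/1 normal; order 2: 1/9 normal; order 4: 1/5 normal; order 8: 3/3 normal; order 16: 1/1 normal.
Total normal subgroups: 7.

7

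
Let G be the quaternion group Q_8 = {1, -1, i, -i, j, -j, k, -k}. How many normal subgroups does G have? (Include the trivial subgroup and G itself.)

G has 6 subgroups. Checking conjugation-invariance by order — order 1: 1/1 normal; order 2: 1/1 normal; order 4: 3/3 normal; order 8: 1/1 normal.
Total normal subgroups: 6.

6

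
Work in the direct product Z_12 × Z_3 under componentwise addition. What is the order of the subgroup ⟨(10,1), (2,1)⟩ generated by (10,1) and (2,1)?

18

|⟨(10,1)⟩| = 6 and |⟨(2,1)⟩| = 6, so |H| is a multiple of lcm(6, 6) = 6 and divides |G| = 36.
Closing under the operation: H = {(0,0), (0,1), (0,2), (2,0), (2,1), (2,2), (4,0), (4,1), (4,2), (6,0), (6,1), (6,2), (8,0), (8,1), (8,2), (10,0), (10,1), (10,2)}, so |H| = 18.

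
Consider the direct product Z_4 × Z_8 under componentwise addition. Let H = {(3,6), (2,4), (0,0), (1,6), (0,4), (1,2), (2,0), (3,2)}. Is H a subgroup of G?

Yes

|H| = 8 divides |G| = 32, consistent with Lagrange.
H contains the identity, every element's inverse is in H, and H is closed under +: it is a subgroup.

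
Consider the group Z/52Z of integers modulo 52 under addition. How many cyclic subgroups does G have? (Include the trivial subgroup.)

6

A cyclic subgroup of order d is generated by each of its φ(d) elements of order d, so the cyclic subgroups of order d number (#elements of order d)/φ(d).
Cyclic subgroups by order — order 1: 1; order 2: 1; order 4: 1; order 13: 1; order 26: 1; order 52: 1.
Total: 6.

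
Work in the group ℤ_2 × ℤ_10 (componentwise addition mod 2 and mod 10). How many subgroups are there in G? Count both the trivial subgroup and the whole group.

|G| = 20, so by Lagrange every subgroup order divides 20. Divisors: 1, 2, 4, 5, 10, 20.
Subgroups by order — order 1: 1; order 2: 3; order 4: 1; order 5: 1; order 10: 3; order 20: 1.
Total: 1 + 3 + 1 + 1 + 3 + 1 = 10.

10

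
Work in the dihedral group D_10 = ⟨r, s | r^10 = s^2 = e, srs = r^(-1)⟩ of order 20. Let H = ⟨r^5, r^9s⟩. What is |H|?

4

|⟨r^5⟩| = 2 and |⟨r^9s⟩| = 2, so |H| is a multiple of lcm(2, 2) = 2 and divides |G| = 20.
Closing under the operation: H = {e, r^5, r^4s, r^9s}, so |H| = 4.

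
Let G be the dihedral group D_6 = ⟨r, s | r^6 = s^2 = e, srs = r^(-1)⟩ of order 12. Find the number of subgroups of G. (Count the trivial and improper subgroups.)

16

|G| = 12, so by Lagrange every subgroup order divides 12. Divisors: 1, 2, 3, 4, 6, 12.
Subgroups by order — order 1: 1; order 2: 7; order 3: 1; order 4: 3; order 6: 3; order 12: 1.
Total: 1 + 7 + 1 + 3 + 3 + 1 = 16.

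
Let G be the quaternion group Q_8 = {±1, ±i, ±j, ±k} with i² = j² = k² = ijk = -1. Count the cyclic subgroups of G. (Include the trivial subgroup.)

5

Each element a generates a cyclic subgroup ⟨a⟩; distinct elements may generate the same one (a cyclic group of order d has φ(d) generators).
Cyclic subgroups by order — order 1: 1; order 2: 1; order 4: 3.
Total: 5.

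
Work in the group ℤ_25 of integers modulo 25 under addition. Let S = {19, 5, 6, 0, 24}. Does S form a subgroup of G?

No

5 ∈ S but its inverse 20 ∉ S, so S is not a subgroup.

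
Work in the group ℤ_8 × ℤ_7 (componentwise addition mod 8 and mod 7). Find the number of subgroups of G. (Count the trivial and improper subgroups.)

|G| = 56, so by Lagrange every subgroup order divides 56. Divisors: 1, 2, 4, 7, 8, 14, 28, 56.
Subgroups by order — order 1: 1; order 2: 1; order 4: 1; order 7: 1; order 8: 1; order 14: 1; order 28: 1; order 56: 1.
Total: 1 + 1 + 1 + 1 + 1 + 1 + 1 + 1 = 8.

8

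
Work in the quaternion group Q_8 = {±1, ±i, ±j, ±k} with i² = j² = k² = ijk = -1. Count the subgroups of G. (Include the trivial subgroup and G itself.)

|G| = 8, so by Lagrange every subgroup order divides 8. Divisors: 1, 2, 4, 8.
Subgroups by order — order 1: 1; order 2: 1; order 4: 3; order 8: 1.
Total: 1 + 1 + 3 + 1 = 6.

6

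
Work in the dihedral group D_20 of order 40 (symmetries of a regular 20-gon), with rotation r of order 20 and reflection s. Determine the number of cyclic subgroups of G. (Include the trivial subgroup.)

26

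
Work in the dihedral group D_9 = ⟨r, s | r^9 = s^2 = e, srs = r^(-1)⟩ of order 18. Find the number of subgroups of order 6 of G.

|G| = 18 and 6 | 18, so subgroups of order 6 are possible by Lagrange.
The subgroups of order 6 are: {e, r^3, r^6, r^2s, r^5s, r^8s}; {e, r^3, r^6, s, r^3s, r^6s}; {e, r^3, r^6, rs, r^4s, r^7s}.
So G has 3 subgroups of order 6.

3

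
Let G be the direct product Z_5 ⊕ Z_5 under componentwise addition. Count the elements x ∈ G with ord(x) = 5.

24

An element (a,b) has order lcm(ord(a), ord(b)); count pairs with lcm equal to 5.
Enumerating gives 24 such elements.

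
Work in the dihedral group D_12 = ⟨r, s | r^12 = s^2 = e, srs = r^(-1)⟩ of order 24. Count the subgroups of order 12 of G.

3

|G| = 24 and 12 | 24, so subgroups of order 12 are possible by Lagrange.
The subgroups of order 12 are: {e, r, r^2, r^3, r^4, r^5, r^6, r^7, r^8, r^9, r^10, r^11}; {e, r^2, r^4, r^6, r^8, r^10, s, r^2s, r^4s, r^6s, r^8s, r^10s}; {e, r^2, r^4, r^6, r^8, r^10, rs, r^3s, r^5s, r^7s, r^9s, r^11s}.
So G has 3 subgroups of order 12.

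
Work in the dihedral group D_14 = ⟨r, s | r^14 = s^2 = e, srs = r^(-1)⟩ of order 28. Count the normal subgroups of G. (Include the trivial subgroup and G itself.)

G has 28 subgroups. Checking conjugation-invariance by order — order 1: 1/1 normal; order 2: 1/15 normal; order 4: 0/7 normal; order 7: 1/1 normal; order 14: 3/3 normal; order 28: 1/1 normal.
Total normal subgroups: 7.

7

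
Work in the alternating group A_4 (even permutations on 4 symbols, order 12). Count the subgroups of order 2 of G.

3

|G| = 12 and 2 | 12, so subgroups of order 2 are possible by Lagrange.
The subgroups of order 2 are: {e, (1 2)(3 4)}; {e, (1 3)(2 4)}; {e, (1 4)(2 3)}.
So G has 3 subgroups of order 2.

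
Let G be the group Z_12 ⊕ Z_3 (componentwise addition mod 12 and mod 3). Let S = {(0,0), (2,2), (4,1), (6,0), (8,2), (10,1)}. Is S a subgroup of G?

|S| = 6 divides |G| = 36, consistent with Lagrange.
S contains the identity, every element's inverse is in S, and S is closed under +: it is a subgroup.
In fact S = ⟨(10,1)⟩.

Yes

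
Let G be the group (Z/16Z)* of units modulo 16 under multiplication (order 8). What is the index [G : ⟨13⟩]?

|⟨13⟩| = 4 and |G| = 8.
By Lagrange, [G : H] = |G|/|H| = 8/4 = 2.

2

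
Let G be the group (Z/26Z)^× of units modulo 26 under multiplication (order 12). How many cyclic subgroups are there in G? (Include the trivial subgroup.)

Each element a generates a cyclic subgroup ⟨a⟩; distinct elements may generate the same one (a cyclic group of order d has φ(d) generators).
Cyclic subgroups by order — order 1: 1; order 2: 1; order 3: 1; order 4: 1; order 6: 1; order 12: 1.
Total: 6.

6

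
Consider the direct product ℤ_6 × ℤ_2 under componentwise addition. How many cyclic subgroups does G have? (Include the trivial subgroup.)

8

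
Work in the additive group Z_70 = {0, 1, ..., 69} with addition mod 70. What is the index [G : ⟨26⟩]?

|⟨26⟩| = 35 and |G| = 70.
By Lagrange, [G : H] = |G|/|H| = 70/35 = 2.

2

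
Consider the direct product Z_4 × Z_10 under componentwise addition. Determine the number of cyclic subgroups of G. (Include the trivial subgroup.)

12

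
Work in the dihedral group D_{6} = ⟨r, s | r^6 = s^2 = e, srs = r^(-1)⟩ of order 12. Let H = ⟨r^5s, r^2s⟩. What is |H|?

4

|⟨r^5s⟩| = 2 and |⟨r^2s⟩| = 2, so |H| is a multiple of lcm(2, 2) = 2 and divides |G| = 12.
Closing under the operation: H = {e, r^3, r^2s, r^5s}, so |H| = 4.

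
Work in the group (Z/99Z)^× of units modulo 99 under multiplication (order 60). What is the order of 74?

30

Compute successive powers of 74 mod 99: 74, 31, 17, 70, 32, 91, 2, 49, …; 74^30 ≡ 1 (mod 99).
So |⟨74⟩| = 30.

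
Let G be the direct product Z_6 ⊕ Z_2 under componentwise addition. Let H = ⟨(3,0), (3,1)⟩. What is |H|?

4

|⟨(3,0)⟩| = 2 and |⟨(3,1)⟩| = 2, so |H| is a multiple of lcm(2, 2) = 2 and divides |G| = 12.
Closing under the operation: H = {(0,0), (0,1), (3,0), (3,1)}, so |H| = 4.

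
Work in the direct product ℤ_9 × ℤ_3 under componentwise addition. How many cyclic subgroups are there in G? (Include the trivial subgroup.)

8

Group the elements of G by the cyclic subgroup they generate; each cyclic subgroup of order d accounts for φ(d) elements.
Cyclic subgroups by order — order 1: 1; order 3: 4; order 9: 3.
Total: 8.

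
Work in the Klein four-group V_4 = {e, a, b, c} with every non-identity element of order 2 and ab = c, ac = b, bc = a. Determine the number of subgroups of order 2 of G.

|G| = 4 and 2 | 4, so subgroups of order 2 are possible by Lagrange.
The subgroups of order 2 are: {e, a}; {e, b}; {e, c}.
So G has 3 subgroups of order 2.

3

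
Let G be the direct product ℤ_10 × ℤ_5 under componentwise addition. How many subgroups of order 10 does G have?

6

|G| = 50 and 10 | 50, so subgroups of order 10 are possible by Lagrange.
The subgroups of order 10 are: {(0,0), (0,1), (0,2), (0,3), (0,4), (5,0), (5,1), (5,2), (5,3), (5,4)}; {(0,0), (1,0), (2,0), (3,0), (4,0), (5,0), (6,0), (7,0), (8,0), (9,0)}; {(0,0), (1,1), (2,2), (3,3), (4,4), (5,0), (6,1), (7,2), (8,3), (9,4)}; {(0,0), (1,2), (2,4), (3,1), (4,3), (5,0), (6,2), (7,4), (8,1), (9,3)}; … (6 in all).
So G has 6 subgroups of order 10.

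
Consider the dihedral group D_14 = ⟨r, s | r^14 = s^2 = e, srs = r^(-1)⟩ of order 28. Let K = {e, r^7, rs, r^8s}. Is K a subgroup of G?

Yes

|K| = 4 divides |G| = 28, consistent with Lagrange.
K contains the identity, every element's inverse is in K, and K is closed under ·: it is a subgroup.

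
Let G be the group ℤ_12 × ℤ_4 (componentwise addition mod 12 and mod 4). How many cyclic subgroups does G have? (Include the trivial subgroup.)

20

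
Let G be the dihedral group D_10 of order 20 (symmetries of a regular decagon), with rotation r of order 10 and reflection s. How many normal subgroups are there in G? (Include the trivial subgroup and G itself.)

G has 22 subgroups. Checking conjugation-invariance by order — order 1: 1/1 normal; order 2: 1/11 normal; order 4: 0/5 normal; order 5: 1/1 normal; order 10: 3/3 normal; order 20: 1/1 normal.
Total normal subgroups: 7.

7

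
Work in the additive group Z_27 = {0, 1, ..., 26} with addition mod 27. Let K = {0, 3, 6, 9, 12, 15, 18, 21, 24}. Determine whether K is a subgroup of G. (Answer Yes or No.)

Yes

|K| = 9 divides |G| = 27, consistent with Lagrange.
K contains the identity, every element's inverse is in K, and K is closed under +: it is a subgroup.
In fact K = ⟨3⟩.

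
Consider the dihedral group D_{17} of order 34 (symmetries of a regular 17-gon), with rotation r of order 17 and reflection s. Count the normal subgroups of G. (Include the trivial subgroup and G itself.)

3

G has 20 subgroups. Checking conjugation-invariance by order — order 1: 1/1 normal; order 2: 0/17 normal; order 17: 1/1 normal; order 34: 1/1 normal.
Total normal subgroups: 3.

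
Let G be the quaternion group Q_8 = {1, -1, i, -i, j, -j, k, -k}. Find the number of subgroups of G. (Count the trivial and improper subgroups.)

6

|G| = 8, so by Lagrange every subgroup order divides 8. Divisors: 1, 2, 4, 8.
Subgroups by order — order 1: 1; order 2: 1; order 4: 3; order 8: 1.
Total: 1 + 1 + 3 + 1 = 6.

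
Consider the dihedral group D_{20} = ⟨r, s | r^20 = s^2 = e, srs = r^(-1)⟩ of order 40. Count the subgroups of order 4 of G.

11

|G| = 40 and 4 | 40, so subgroups of order 4 are possible by Lagrange.
The subgroups of order 4 are: {e, r^10, s, r^10s}; {e, r^10, rs, r^11s}; {e, r^10, r^2s, r^12s}; {e, r^10, r^3s, r^13s}; … (11 in all).
So G has 11 subgroups of order 4.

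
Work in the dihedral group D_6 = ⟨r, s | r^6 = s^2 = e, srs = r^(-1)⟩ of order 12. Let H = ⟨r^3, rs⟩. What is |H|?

4

|⟨r^3⟩| = 2 and |⟨rs⟩| = 2, so |H| is a multiple of lcm(2, 2) = 2 and divides |G| = 12.
Closing under the operation: H = {e, r^3, rs, r^4s}, so |H| = 4.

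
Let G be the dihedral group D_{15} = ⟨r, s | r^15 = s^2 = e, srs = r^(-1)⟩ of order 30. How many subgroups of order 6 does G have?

|G| = 30 and 6 | 30, so subgroups of order 6 are possible by Lagrange.
The subgroups of order 6 are: {e, r^5, r^10, s, r^5s, r^10s}; {e, r^5, r^10, rs, r^6s, r^11s}; {e, r^5, r^10, r^2s, r^7s, r^12s}; {e, r^5, r^10, r^3s, r^8s, r^13s}; … (5 in all).
So G has 5 subgroups of order 6.

5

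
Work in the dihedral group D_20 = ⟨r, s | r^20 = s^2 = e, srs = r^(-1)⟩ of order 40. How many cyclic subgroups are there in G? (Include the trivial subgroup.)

Each element a generates a cyclic subgroup ⟨a⟩; distinct elements may generate the same one (a cyclic group of order d has φ(d) generators).
Cyclic subgroups by order — order 1: 1; order 2: 21; order 4: 1; order 5: 1; order 10: 1; order 20: 1.
Total: 26.

26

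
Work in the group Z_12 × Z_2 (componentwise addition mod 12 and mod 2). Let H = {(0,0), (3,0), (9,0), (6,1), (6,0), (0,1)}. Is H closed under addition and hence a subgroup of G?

No

Closure fails: (0,1) + (9,0) = (9,1) ∉ H. So H is not a subgroup.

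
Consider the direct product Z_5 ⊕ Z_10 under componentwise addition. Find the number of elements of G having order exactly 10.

An element (a,b) has order lcm(ord(a), ord(b)); count pairs with lcm equal to 10.
Enumerating gives 24 such elements.

24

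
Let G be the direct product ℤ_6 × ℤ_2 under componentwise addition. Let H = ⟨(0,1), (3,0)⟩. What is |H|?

|⟨(0,1)⟩| = 2 and |⟨(3,0)⟩| = 2, so |H| is a multiple of lcm(2, 2) = 2 and divides |G| = 12.
Closing under the operation: H = {(0,0), (0,1), (3,0), (3,1)}, so |H| = 4.

4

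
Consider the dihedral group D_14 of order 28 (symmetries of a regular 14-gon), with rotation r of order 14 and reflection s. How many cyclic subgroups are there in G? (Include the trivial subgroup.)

Each element a generates a cyclic subgroup ⟨a⟩; distinct elements may generate the same one (a cyclic group of order d has φ(d) generators).
Cyclic subgroups by order — order 1: 1; order 2: 15; order 7: 1; order 14: 1.
Total: 18.

18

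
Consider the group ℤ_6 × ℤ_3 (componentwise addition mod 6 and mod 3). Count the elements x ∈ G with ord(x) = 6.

8

An element (a,b) has order lcm(ord(a), ord(b)); count pairs with lcm equal to 6.
Enumerating gives 8 such elements.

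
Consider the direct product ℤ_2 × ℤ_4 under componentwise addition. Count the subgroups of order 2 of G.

|G| = 8 and 2 | 8, so subgroups of order 2 are possible by Lagrange.
The subgroups of order 2 are: {(0,0), (0,2)}; {(0,0), (1,0)}; {(0,0), (1,2)}.
So G has 3 subgroups of order 2.

3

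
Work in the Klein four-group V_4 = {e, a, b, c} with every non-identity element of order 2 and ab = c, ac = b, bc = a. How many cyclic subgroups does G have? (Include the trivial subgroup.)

A cyclic subgroup of order d is generated by each of its φ(d) elements of order d, so the cyclic subgroups of order d number (#elements of order d)/φ(d).
Cyclic subgroups by order — order 1: 1; order 2: 3.
Total: 4.

4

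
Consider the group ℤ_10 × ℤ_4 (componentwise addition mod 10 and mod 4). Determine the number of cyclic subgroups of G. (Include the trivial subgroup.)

Each element a generates a cyclic subgroup ⟨a⟩; distinct elements may generate the same one (a cyclic group of order d has φ(d) generators).
Cyclic subgroups by order — order 1: 1; order 2: 3; order 4: 2; order 5: 1; order 10: 3; order 20: 2.
Total: 12.

12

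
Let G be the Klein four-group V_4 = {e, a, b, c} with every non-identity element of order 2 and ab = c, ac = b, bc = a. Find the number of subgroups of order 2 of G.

|G| = 4 and 2 | 4, so subgroups of order 2 are possible by Lagrange.
The subgroups of order 2 are: {e, a}; {e, b}; {e, c}.
So G has 3 subgroups of order 2.

3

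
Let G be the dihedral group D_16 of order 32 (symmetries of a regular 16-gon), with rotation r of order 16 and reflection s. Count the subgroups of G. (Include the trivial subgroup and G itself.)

|G| = 32, so by Lagrange every subgroup order divides 32. Divisors: 1, 2, 4, 8, 16, 32.
Subgroups by order — order 1: 1; order 2: 17; order 4: 9; order 8: 5; order 16: 3; order 32: 1.
Total: 1 + 17 + 9 + 5 + 3 + 1 = 36.

36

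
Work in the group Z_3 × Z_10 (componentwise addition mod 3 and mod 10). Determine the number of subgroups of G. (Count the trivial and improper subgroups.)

8

|G| = 30, so by Lagrange every subgroup order divides 30. Divisors: 1, 2, 3, 5, 6, 10, 15, 30.
Subgroups by order — order 1: 1; order 2: 1; order 3: 1; order 5: 1; order 6: 1; order 10: 1; order 15: 1; order 30: 1.
Total: 1 + 1 + 1 + 1 + 1 + 1 + 1 + 1 = 8.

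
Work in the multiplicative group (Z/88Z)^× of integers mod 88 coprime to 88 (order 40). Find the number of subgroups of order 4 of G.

7

|G| = 40 and 4 | 40, so subgroups of order 4 are possible by Lagrange.
The subgroups of order 4 are: {1, 21, 23, 43}; {1, 21, 45, 65}; {1, 21, 67, 87}; {1, 23, 45, 67}; … (7 in all).
So G has 7 subgroups of order 4.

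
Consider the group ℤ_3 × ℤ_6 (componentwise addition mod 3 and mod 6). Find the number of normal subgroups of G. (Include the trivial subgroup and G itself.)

G is abelian, so every subgroup is normal.
G has 12 subgroups in total, hence 12 normal subgroups.

12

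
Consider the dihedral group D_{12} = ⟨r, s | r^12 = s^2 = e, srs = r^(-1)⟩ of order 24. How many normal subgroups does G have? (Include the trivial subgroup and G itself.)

9

G has 34 subgroups. Checking conjugation-invariance by order — order 1: 1/1 normal; order 2: 1/13 normal; order 3: 1/1 normal; order 4: 1/7 normal; order 6: 1/5 normal; order 8: 0/3 normal; order 12: 3/3 normal; order 24: 1/1 normal.
Total normal subgroups: 9.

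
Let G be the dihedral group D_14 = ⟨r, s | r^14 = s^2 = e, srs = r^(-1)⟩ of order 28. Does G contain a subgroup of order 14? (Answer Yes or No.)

14 | 28. A subgroup of order 14 is {e, r, r^2, r^3, r^4, r^5, r^6, r^7, r^8, r^9, r^10, r^11, r^12, r^13}.

Yes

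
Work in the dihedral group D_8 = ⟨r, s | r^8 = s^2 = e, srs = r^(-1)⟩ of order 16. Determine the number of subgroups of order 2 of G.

9

|G| = 16 and 2 | 16, so subgroups of order 2 are possible by Lagrange.
The subgroups of order 2 are: {e, r^2s}; {e, r^3s}; {e, r^4}; {e, r^4s}; … (9 in all).
So G has 9 subgroups of order 2.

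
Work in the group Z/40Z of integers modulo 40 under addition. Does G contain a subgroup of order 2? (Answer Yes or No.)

Yes

2 | 40. A subgroup of order 2 is {0, 20}.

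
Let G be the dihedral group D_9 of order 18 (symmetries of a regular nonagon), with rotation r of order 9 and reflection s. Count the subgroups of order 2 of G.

9

|G| = 18 and 2 | 18, so subgroups of order 2 are possible by Lagrange.
The subgroups of order 2 are: {e, r^2s}; {e, r^3s}; {e, r^4s}; {e, r^5s}; … (9 in all).
So G has 9 subgroups of order 2.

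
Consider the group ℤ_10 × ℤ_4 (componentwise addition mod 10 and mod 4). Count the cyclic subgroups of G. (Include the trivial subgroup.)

A cyclic subgroup of order d is generated by each of its φ(d) elements of order d, so the cyclic subgroups of order d number (#elements of order d)/φ(d).
Cyclic subgroups by order — order 1: 1; order 2: 3; order 4: 2; order 5: 1; order 10: 3; order 20: 2.
Total: 12.

12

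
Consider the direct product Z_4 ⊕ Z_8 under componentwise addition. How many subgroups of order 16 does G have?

3

|G| = 32 and 16 | 32, so subgroups of order 16 are possible by Lagrange.
The subgroups of order 16 are: {(0,0), (0,1), (0,2), (0,3), (0,4), (0,5), (0,6), (0,7), (2,0), (2,1), (2,2), (2,3), (2,4), (2,5), (2,6), (2,7)}; {(0,0), (0,2), (0,4), (0,6), (1,0), (1,2), (1,4), (1,6), (2,0), (2,2), (2,4), (2,6), (3,0), (3,2), (3,4), (3,6)}; {(0,0), (0,2), (0,4), (0,6), (1,1), (1,3), (1,5), (1,7), (2,0), (2,2), (2,4), (2,6), (3,1), (3,3), (3,5), (3,7)}.
So G has 3 subgroups of order 16.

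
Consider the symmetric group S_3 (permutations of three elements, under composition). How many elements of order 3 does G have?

The elements of order 3 are: (1 2 3), (1 3 2).
That's 2.

2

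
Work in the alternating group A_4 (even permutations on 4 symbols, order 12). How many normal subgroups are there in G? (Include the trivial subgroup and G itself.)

3

G has 10 subgroups. Checking conjugation-invariance by order — order 1: 1/1 normal; order 2: 0/3 normal; order 3: 0/4 normal; order 4: 1/1 normal; order 12: 1/1 normal.
Total normal subgroups: 3.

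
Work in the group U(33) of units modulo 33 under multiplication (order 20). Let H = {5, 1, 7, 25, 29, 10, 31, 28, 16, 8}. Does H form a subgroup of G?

No

5 ∈ H but its inverse 20 ∉ H, so H is not a subgroup.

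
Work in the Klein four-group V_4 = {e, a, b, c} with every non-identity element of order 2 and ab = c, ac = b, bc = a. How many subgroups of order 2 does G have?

3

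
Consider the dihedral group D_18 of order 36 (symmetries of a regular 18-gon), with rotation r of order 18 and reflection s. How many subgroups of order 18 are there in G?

|G| = 36 and 18 | 36, so subgroups of order 18 are possible by Lagrange.
The subgroups of order 18 are: {e, r, r^2, r^3, r^4, r^5, r^6, r^7, r^8, r^9, r^10, r^11, r^12, r^13, r^14, r^15, r^16, r^17}; {e, r^2, r^4, r^6, r^8, r^10, r^12, r^14, r^16, s, r^2s, r^4s, r^6s, r^8s, r^10s, r^12s, r^14s, r^16s}; {e, r^2, r^4, r^6, r^8, r^10, r^12, r^14, r^16, rs, r^3s, r^5s, r^7s, r^9s, r^11s, r^13s, r^15s, r^17s}.
So G has 3 subgroups of order 18.

3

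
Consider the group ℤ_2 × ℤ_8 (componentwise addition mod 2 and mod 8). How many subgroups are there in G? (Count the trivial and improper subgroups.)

11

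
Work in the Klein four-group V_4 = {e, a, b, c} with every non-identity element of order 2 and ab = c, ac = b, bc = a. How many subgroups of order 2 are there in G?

3

|G| = 4 and 2 | 4, so subgroups of order 2 are possible by Lagrange.
The subgroups of order 2 are: {e, a}; {e, b}; {e, c}.
So G has 3 subgroups of order 2.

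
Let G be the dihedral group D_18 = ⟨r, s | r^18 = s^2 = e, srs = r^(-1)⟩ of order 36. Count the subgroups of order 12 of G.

|G| = 36 and 12 | 36, so subgroups of order 12 are possible by Lagrange.
The subgroups of order 12 are: {e, r^3, r^6, r^9, r^12, r^15, rs, r^4s, r^7s, r^10s, r^13s, r^16s}; {e, r^3, r^6, r^9, r^12, r^15, r^2s, r^5s, r^8s, r^11s, r^14s, r^17s}; {e, r^3, r^6, r^9, r^12, r^15, s, r^3s, r^6s, r^9s, r^12s, r^15s}.
So G has 3 subgroups of order 12.

3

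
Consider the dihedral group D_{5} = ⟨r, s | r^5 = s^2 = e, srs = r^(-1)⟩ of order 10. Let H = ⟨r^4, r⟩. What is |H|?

|⟨r^4⟩| = 5 and |⟨r⟩| = 5, so |H| is a multiple of lcm(5, 5) = 5 and divides |G| = 10.
Closing under the operation: H = {e, r, r^2, r^3, r^4}, so |H| = 5.

5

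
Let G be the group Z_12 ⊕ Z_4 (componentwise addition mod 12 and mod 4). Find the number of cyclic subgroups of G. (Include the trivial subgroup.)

Each element a generates a cyclic subgroup ⟨a⟩; distinct elements may generate the same one (a cyclic group of order d has φ(d) generators).
Cyclic subgroups by order — order 1: 1; order 2: 3; order 3: 1; order 4: 6; order 6: 3; order 12: 6.
Total: 20.

20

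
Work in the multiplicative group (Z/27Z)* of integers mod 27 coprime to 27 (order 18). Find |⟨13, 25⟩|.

9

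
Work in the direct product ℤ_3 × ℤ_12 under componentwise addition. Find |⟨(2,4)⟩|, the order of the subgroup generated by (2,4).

3

The order of (2,4) in Z_3 × Z_12 is lcm(ord(2) in Z_3, ord(4) in Z_12).
ord(2) = 3 and ord(4) = 3, so |⟨(2,4)⟩| = lcm(3, 3) = 3.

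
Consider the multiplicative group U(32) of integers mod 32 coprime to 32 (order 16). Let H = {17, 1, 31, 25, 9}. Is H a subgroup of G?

No

|H| = 5 does not divide |G| = 16, so by Lagrange H is not a subgroup.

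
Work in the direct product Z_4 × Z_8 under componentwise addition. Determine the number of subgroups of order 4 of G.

|G| = 32 and 4 | 32, so subgroups of order 4 are possible by Lagrange.
The subgroups of order 4 are: {(0,0), (0,2), (0,4), (0,6)}; {(0,0), (0,4), (2,0), (2,4)}; {(0,0), (0,4), (2,2), (2,6)}; {(0,0), (1,0), (2,0), (3,0)}; … (7 in all).
So G has 7 subgroups of order 4.

7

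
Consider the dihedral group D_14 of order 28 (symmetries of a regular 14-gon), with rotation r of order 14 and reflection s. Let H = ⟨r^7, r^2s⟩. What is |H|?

|⟨r^7⟩| = 2 and |⟨r^2s⟩| = 2, so |H| is a multiple of lcm(2, 2) = 2 and divides |G| = 28.
Closing under the operation: H = {e, r^7, r^2s, r^9s}, so |H| = 4.

4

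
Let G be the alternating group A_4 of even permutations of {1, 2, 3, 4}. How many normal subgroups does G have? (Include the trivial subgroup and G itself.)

G has 10 subgroups. Checking conjugation-invariance by order — order 1: 1/1 normal; order 2: 0/3 normal; order 3: 0/4 normal; order 4: 1/1 normal; order 12: 1/1 normal.
Total normal subgroups: 3.

3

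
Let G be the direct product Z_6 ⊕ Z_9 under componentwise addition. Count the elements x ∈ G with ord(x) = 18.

An element (a,b) has order lcm(ord(a), ord(b)); count pairs with lcm equal to 18.
Enumerating gives 18 such elements.

18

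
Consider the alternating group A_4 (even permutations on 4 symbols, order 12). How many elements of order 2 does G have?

The elements of order 2 are: (1 2)(3 4), (1 3)(2 4), (1 4)(2 3).
That's 3.

3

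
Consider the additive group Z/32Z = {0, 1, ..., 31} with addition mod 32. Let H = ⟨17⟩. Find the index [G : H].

|⟨17⟩| = 32 and |G| = 32.
By Lagrange, [G : H] = |G|/|H| = 32/32 = 1.

1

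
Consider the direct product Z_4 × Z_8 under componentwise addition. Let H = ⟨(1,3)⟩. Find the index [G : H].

|⟨(1,3)⟩| = 8 and |G| = 32.
By Lagrange, [G : H] = |G|/|H| = 32/8 = 4.

4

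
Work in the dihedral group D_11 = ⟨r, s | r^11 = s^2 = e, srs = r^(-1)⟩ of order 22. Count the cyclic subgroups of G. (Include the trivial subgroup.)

13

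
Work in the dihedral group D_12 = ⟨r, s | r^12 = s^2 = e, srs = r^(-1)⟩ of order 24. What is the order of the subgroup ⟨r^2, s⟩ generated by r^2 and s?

12

|⟨r^2⟩| = 6 and |⟨s⟩| = 2, so |H| is a multiple of lcm(6, 2) = 6 and divides |G| = 24.
Closing under the operation: H = {e, r^2, r^4, r^6, r^8, r^10, s, r^2s, r^4s, r^6s, r^8s, r^10s}, so |H| = 12.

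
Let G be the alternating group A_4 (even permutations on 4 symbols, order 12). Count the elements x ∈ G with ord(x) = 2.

3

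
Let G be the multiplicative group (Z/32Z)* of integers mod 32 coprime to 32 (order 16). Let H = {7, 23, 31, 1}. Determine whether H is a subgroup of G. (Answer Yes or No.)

Closure fails: 7 · 7 = 17 ∉ H. So H is not a subgroup.

No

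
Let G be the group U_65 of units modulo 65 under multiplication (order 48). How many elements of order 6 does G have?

The elements of order 6 are: 4, 9, 29, 36, 49, 56.
That's 6.

6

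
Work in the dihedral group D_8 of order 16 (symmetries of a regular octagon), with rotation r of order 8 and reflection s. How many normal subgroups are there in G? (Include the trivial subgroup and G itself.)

G has 19 subgroups. Checking conjugation-invariance by order — order 1: 1/1 normal; order 2: 1/9 normal; order 4: 1/5 normal; order 8: 3/3 normal; order 16: 1/1 normal.
Total normal subgroups: 7.

7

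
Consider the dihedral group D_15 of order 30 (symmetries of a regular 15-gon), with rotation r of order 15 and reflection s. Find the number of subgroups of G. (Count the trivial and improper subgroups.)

|G| = 30, so by Lagrange every subgroup order divides 30. Divisors: 1, 2, 3, 5, 6, 10, 15, 30.
Subgroups by order — order 1: 1; order 2: 15; order 3: 1; order 5: 1; order 6: 5; order 10: 3; order 15: 1; order 30: 1.
Total: 1 + 15 + 1 + 1 + 5 + 3 + 1 + 1 = 28.

28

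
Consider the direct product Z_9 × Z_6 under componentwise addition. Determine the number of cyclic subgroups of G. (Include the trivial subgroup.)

Group the elements of G by the cyclic subgroup they generate; each cyclic subgroup of order d accounts for φ(d) elements.
Cyclic subgroups by order — order 1: 1; order 2: 1; order 3: 4; order 6: 4; order 9: 3; order 18: 3.
Total: 16.

16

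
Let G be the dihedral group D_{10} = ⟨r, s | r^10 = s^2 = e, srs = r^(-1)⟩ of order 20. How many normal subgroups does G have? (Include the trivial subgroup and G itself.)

7

G has 22 subgroups. Checking conjugation-invariance by order — order 1: 1/1 normal; order 2: 1/11 normal; order 4: 0/5 normal; order 5: 1/1 normal; order 10: 3/3 normal; order 20: 1/1 normal.
Total normal subgroups: 7.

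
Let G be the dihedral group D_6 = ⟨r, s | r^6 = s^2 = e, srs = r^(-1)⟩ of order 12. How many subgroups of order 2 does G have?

7

|G| = 12 and 2 | 12, so subgroups of order 2 are possible by Lagrange.
The subgroups of order 2 are: {e, r^2s}; {e, r^3}; {e, r^3s}; {e, r^4s}; … (7 in all).
So G has 7 subgroups of order 2.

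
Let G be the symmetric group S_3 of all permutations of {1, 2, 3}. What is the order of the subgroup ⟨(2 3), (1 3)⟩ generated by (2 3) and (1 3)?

6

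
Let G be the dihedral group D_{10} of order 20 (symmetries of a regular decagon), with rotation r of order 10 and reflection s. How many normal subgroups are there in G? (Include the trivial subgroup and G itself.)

7

G has 22 subgroups. Checking conjugation-invariance by order — order 1: 1/1 normal; order 2: 1/11 normal; order 4: 0/5 normal; order 5: 1/1 normal; order 10: 3/3 normal; order 20: 1/1 normal.
Total normal subgroups: 7.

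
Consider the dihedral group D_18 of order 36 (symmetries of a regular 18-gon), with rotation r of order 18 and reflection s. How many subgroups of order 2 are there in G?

|G| = 36 and 2 | 36, so subgroups of order 2 are possible by Lagrange.
The subgroups of order 2 are: {e, r^10s}; {e, r^11s}; {e, r^12s}; {e, r^13s}; … (19 in all).
So G has 19 subgroups of order 2.

19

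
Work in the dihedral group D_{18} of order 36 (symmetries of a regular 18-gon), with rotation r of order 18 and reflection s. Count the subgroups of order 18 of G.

|G| = 36 and 18 | 36, so subgroups of order 18 are possible by Lagrange.
The subgroups of order 18 are: {e, r, r^2, r^3, r^4, r^5, r^6, r^7, r^8, r^9, r^10, r^11, r^12, r^13, r^14, r^15, r^16, r^17}; {e, r^2, r^4, r^6, r^8, r^10, r^12, r^14, r^16, s, r^2s, r^4s, r^6s, r^8s, r^10s, r^12s, r^14s, r^16s}; {e, r^2, r^4, r^6, r^8, r^10, r^12, r^14, r^16, rs, r^3s, r^5s, r^7s, r^9s, r^11s, r^13s, r^15s, r^17s}.
So G has 3 subgroups of order 18.

3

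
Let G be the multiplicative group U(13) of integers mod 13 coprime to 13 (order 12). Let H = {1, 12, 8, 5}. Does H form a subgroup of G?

Yes

|H| = 4 divides |G| = 12, consistent with Lagrange.
H contains the identity, every element's inverse is in H, and H is closed under ·: it is a subgroup.
In fact H = ⟨8⟩.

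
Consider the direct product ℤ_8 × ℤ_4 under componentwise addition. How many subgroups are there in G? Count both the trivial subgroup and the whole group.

|G| = 32, so by Lagrange every subgroup order divides 32. Divisors: 1, 2, 4, 8, 16, 32.
Subgroups by order — order 1: 1; order 2: 3; order 4: 7; order 8: 7; order 16: 3; order 32: 1.
Total: 1 + 3 + 7 + 7 + 3 + 1 = 22.

22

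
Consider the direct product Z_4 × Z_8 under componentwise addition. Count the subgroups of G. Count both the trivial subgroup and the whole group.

22

|G| = 32, so by Lagrange every subgroup order divides 32. Divisors: 1, 2, 4, 8, 16, 32.
Subgroups by order — order 1: 1; order 2: 3; order 4: 7; order 8: 7; order 16: 3; order 32: 1.
Total: 1 + 3 + 7 + 7 + 3 + 1 = 22.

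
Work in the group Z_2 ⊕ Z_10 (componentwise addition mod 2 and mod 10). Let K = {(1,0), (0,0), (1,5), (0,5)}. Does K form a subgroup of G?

|K| = 4 divides |G| = 20, consistent with Lagrange.
K contains the identity, every element's inverse is in K, and K is closed under +: it is a subgroup.

Yes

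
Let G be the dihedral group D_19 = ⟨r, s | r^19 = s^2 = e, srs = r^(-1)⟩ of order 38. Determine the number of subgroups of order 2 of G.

19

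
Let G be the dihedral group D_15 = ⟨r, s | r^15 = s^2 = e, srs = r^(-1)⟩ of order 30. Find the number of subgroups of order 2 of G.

15

|G| = 30 and 2 | 30, so subgroups of order 2 are possible by Lagrange.
The subgroups of order 2 are: {e, r^10s}; {e, r^11s}; {e, r^12s}; {e, r^13s}; … (15 in all).
So G has 15 subgroups of order 2.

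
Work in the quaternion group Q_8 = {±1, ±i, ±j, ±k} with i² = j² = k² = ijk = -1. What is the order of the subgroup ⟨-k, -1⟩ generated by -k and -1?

|⟨-k⟩| = 4 and |⟨-1⟩| = 2, so |H| is a multiple of lcm(4, 2) = 4 and divides |G| = 8.
Closing under the operation: H = {1, -1, k, -k}, so |H| = 4.

4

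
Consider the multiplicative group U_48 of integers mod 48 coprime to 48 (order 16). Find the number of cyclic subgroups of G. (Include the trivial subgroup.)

Each element a generates a cyclic subgroup ⟨a⟩; distinct elements may generate the same one (a cyclic group of order d has φ(d) generators).
Cyclic subgroups by order — order 1: 1; order 2: 7; order 4: 4.
Total: 12.

12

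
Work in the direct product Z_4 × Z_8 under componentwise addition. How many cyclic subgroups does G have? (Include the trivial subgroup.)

14

Each element a generates a cyclic subgroup ⟨a⟩; distinct elements may generate the same one (a cyclic group of order d has φ(d) generators).
Cyclic subgroups by order — order 1: 1; order 2: 3; order 4: 6; order 8: 4.
Total: 14.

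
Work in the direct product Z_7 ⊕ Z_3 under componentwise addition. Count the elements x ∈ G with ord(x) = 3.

2

An element (a,b) has order lcm(ord(a), ord(b)); count pairs with lcm equal to 3.
Enumerating gives 2 such elements.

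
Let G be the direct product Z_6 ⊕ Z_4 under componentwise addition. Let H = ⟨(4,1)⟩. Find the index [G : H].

|⟨(4,1)⟩| = 12 and |G| = 24.
By Lagrange, [G : H] = |G|/|H| = 24/12 = 2.

2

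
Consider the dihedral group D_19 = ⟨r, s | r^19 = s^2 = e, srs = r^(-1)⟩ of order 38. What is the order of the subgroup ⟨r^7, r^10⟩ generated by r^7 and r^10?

19

|⟨r^7⟩| = 19 and |⟨r^10⟩| = 19, so |H| is a multiple of lcm(19, 19) = 19 and divides |G| = 38.
Closing under the operation: H = {e, r, r^2, r^3, r^4, r^5, r^6, r^7, r^8, r^9, r^10, r^11, r^12, r^13, r^14, r^15, r^16, r^17, r^18}, so |H| = 19.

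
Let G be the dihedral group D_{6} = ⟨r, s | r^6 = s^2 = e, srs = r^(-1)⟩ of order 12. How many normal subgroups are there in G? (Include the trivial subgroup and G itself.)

7

G has 16 subgroups. Checking conjugation-invariance by order — order 1: 1/1 normal; order 2: 1/7 normal; order 3: 1/1 normal; order 4: 0/3 normal; order 6: 3/3 normal; order 12: 1/1 normal.
Total normal subgroups: 7.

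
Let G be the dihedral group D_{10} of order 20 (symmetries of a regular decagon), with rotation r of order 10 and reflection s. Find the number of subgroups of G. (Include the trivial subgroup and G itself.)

22

|G| = 20, so by Lagrange every subgroup order divides 20. Divisors: 1, 2, 4, 5, 10, 20.
Subgroups by order — order 1: 1; order 2: 11; order 4: 5; order 5: 1; order 10: 3; order 20: 1.
Total: 1 + 11 + 5 + 1 + 3 + 1 = 22.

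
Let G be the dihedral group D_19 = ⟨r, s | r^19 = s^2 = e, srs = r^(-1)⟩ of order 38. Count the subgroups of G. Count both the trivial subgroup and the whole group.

|G| = 38, so by Lagrange every subgroup order divides 38. Divisors: 1, 2, 19, 38.
Subgroups by order — order 1: 1; order 2: 19; order 19: 1; order 38: 1.
Total: 1 + 19 + 1 + 1 = 22.

22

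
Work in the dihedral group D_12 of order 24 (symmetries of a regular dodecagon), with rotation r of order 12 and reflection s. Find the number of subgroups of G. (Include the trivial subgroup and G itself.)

|G| = 24, so by Lagrange every subgroup order divides 24. Divisors: 1, 2, 3, 4, 6, 8, 12, 24.
Subgroups by order — order 1: 1; order 2: 13; order 3: 1; order 4: 7; order 6: 5; order 8: 3; order 12: 3; order 24: 1.
Total: 1 + 13 + 1 + 7 + 5 + 3 + 3 + 1 = 34.

34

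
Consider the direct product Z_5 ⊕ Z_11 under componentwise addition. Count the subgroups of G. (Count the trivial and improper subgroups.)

|G| = 55, so by Lagrange every subgroup order divides 55. Divisors: 1, 5, 11, 55.
Subgroups by order — order 1: 1; order 5: 1; order 11: 1; order 55: 1.
Total: 1 + 1 + 1 + 1 = 4.

4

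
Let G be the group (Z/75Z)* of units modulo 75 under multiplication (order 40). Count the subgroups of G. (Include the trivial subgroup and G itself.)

|G| = 40, so by Lagrange every subgroup order divides 40. Divisors: 1, 2, 4, 5, 8, 10, 20, 40.
Subgroups by order — order 1: 1; order 2: 3; order 4: 3; order 5: 1; order 8: 1; order 10: 3; order 20: 3; order 40: 1.
Total: 1 + 3 + 3 + 1 + 1 + 3 + 3 + 1 = 16.

16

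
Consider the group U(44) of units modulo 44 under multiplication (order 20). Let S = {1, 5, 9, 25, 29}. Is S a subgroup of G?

25 ∈ S but its inverse 37 ∉ S, so S is not a subgroup.

No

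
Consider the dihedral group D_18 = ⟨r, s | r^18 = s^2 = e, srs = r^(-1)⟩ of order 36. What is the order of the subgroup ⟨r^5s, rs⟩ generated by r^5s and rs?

|⟨r^5s⟩| = 2 and |⟨rs⟩| = 2, so |H| is a multiple of lcm(2, 2) = 2 and divides |G| = 36.
Closing under the operation: H = {e, r^2, r^4, r^6, r^8, r^10, r^12, r^14, r^16, rs, r^3s, r^5s, r^7s, r^9s, r^11s, r^13s, r^15s, r^17s}, so |H| = 18.

18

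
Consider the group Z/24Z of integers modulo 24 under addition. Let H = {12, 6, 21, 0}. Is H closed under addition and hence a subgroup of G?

6 ∈ H but its inverse 18 ∉ H, so H is not a subgroup.

No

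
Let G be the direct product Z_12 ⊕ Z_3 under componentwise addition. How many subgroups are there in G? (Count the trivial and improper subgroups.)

|G| = 36, so by Lagrange every subgroup order divides 36. Divisors: 1, 2, 3, 4, 6, 9, 12, 18, 36.
Subgroups by order — order 1: 1; order 2: 1; order 3: 4; order 4: 1; order 6: 4; order 9: 1; order 12: 4; order 18: 1; order 36: 1.
Total: 1 + 1 + 4 + 1 + 4 + 1 + 4 + 1 + 1 = 18.

18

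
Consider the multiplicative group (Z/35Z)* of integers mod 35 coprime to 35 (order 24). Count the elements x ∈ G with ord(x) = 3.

2

The elements of order 3 are: 11, 16.
That's 2.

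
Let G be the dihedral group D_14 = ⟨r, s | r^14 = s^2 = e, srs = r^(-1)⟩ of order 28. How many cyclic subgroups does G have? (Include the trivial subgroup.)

18

A cyclic subgroup of order d is generated by each of its φ(d) elements of order d, so the cyclic subgroups of order d number (#elements of order d)/φ(d).
Cyclic subgroups by order — order 1: 1; order 2: 15; order 7: 1; order 14: 1.
Total: 18.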